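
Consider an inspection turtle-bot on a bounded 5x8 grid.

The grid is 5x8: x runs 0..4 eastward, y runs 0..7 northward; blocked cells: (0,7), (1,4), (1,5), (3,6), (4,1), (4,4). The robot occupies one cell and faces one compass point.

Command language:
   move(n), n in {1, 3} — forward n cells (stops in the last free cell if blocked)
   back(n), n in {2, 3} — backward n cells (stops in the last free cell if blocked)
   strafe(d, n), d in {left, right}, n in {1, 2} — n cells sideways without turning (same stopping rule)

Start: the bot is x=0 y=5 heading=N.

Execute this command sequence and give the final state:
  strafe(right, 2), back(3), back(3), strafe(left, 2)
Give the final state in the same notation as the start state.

from: x=0 y=5 heading=N
[1] after strafe(right, 2): x=0 y=5 heading=N
[2] after back(3): x=0 y=2 heading=N
[3] after back(3): x=0 y=0 heading=N
[4] after strafe(left, 2): x=0 y=0 heading=N

x=0 y=0 heading=N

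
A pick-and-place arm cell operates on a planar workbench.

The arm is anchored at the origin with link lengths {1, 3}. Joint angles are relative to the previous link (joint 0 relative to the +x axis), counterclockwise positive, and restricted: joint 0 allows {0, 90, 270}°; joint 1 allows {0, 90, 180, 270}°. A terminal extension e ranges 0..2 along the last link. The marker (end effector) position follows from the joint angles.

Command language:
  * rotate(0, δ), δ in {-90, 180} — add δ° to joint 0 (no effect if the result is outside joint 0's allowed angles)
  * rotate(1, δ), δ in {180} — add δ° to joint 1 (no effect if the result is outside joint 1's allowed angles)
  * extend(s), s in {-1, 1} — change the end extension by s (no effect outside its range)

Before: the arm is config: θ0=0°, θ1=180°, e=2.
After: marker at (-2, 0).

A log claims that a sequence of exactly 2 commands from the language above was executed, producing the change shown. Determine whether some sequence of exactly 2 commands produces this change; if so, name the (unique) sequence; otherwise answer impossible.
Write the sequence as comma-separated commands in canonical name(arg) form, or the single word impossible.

extend(-1), extend(-1)

begin: config: θ0=0°, θ1=180°, e=2
[1] after extend(-1): config: θ0=0°, θ1=180°, e=1
[2] after extend(-1): config: θ0=0°, θ1=180°, e=0
no rival 2-sequence matches.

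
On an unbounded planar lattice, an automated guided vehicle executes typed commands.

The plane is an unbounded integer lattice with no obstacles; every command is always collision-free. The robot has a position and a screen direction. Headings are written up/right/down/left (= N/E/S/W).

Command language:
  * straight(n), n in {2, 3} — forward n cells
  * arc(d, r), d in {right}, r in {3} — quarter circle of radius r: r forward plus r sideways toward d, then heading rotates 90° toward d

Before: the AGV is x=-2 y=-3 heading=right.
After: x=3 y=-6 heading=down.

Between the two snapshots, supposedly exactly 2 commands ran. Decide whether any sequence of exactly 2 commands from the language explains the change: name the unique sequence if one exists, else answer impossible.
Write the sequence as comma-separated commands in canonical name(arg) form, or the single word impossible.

straight(2), arc(right, 3)

key: order matters: swapping straight(2) and arc(right, 3) lands elsewhere
start: x=-2 y=-3 heading=right
t=1 straight(2) ⇒ x=0 y=-3 heading=right
t=2 arc(right, 3) ⇒ x=3 y=-6 heading=down
no rival 2-sequence matches.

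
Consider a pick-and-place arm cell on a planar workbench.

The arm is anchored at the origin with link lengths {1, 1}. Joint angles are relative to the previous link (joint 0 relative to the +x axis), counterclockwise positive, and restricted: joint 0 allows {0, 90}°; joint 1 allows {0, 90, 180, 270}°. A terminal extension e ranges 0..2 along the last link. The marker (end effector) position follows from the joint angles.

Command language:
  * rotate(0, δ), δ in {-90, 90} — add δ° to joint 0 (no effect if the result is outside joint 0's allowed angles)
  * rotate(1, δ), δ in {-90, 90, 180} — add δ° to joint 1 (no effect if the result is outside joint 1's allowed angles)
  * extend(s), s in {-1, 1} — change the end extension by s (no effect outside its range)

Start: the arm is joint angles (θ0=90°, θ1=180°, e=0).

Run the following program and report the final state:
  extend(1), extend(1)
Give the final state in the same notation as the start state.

initial: joint angles (θ0=90°, θ1=180°, e=0)
1. extend(1) → joint angles (θ0=90°, θ1=180°, e=1)
2. extend(1) → joint angles (θ0=90°, θ1=180°, e=2)

joint angles (θ0=90°, θ1=180°, e=2)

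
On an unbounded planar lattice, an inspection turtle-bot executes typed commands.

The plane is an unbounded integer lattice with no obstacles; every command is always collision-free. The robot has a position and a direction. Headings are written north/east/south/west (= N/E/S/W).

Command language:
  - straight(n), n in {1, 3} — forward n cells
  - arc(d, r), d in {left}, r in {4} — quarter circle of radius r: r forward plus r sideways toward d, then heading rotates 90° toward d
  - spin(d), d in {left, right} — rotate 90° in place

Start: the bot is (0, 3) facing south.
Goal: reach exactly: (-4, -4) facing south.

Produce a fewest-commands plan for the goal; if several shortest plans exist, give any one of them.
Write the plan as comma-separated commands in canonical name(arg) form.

straight(3), spin(right), arc(left, 4)

t0: (0, 3) facing south
t=1 straight(3) ⇒ (0, 0) facing south
t=2 spin(right) ⇒ (0, 0) facing west
t=3 arc(left, 4) ⇒ (-4, -4) facing south
shorter routes all fall short; 3 is best.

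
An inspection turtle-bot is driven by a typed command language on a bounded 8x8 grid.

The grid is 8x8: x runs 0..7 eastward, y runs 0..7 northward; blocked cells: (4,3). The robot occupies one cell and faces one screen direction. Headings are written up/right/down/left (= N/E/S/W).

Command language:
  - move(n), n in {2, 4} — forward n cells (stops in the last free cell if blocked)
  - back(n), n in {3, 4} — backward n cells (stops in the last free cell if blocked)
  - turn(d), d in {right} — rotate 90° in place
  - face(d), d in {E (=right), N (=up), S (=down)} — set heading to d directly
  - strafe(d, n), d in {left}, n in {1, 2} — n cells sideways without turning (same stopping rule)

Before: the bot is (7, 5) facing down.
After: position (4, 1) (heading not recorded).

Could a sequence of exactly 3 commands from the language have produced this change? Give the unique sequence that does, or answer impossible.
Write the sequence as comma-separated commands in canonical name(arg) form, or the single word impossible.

key: order matters: swapping move(4) and back(3) lands elsewhere
t0: (7, 5) facing down
t=1 move(4) ⇒ (7, 1) facing down
t=2 face(E) ⇒ (7, 1) facing right
t=3 back(3) ⇒ (4, 1) facing right
uniquely the one of 1000 3-step routes that fits.

move(4), face(E), back(3)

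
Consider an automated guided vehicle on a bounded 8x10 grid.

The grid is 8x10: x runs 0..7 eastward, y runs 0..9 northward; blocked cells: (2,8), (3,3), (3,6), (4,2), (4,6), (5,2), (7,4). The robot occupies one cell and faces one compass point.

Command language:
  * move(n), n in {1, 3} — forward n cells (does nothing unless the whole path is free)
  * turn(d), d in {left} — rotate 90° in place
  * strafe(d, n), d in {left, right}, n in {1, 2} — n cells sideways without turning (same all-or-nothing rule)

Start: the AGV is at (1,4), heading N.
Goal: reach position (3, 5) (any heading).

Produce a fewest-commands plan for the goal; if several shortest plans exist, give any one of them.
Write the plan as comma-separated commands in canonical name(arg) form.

strafe(right, 2), move(1)

start: at (1,4), heading N
1. strafe(right, 2) → at (3,4), heading N
2. move(1) → at (3,5), heading N
nothing shorter than 2 reaches the goal.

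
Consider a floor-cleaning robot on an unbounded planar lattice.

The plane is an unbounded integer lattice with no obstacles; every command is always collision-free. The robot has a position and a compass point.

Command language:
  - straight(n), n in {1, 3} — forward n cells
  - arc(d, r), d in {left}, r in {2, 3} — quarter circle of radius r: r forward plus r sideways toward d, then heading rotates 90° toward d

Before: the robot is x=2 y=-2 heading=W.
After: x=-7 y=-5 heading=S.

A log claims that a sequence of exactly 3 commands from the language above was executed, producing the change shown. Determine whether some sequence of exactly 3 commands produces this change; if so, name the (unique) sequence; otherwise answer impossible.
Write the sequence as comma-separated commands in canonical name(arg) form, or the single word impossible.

straight(3), straight(3), arc(left, 3)

key: order matters: swapping straight(3) and arc(left, 3) lands elsewhere
from: x=2 y=-2 heading=W
step 1 (straight(3)): x=-1 y=-2 heading=W
step 2 (straight(3)): x=-4 y=-2 heading=W
step 3 (arc(left, 3)): x=-7 y=-5 heading=S
no rival 3-sequence matches.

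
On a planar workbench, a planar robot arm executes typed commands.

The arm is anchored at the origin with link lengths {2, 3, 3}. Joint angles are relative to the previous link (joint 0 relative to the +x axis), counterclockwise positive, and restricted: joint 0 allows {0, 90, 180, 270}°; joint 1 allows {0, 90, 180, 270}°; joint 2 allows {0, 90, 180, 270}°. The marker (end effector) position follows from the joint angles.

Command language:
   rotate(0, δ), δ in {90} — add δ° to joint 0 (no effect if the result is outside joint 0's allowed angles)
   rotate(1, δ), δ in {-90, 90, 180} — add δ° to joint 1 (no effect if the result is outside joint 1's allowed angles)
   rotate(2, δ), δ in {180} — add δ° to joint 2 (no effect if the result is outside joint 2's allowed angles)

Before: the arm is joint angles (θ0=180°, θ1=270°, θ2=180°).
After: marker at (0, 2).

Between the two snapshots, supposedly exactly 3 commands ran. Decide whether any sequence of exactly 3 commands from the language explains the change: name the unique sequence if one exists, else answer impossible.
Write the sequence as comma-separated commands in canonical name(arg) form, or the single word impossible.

t0: joint angles (θ0=180°, θ1=270°, θ2=180°)
t=1 rotate(0, 90) ⇒ joint angles (θ0=270°, θ1=270°, θ2=180°)
t=2 rotate(0, 90) ⇒ joint angles (θ0=0°, θ1=270°, θ2=180°)
t=3 rotate(0, 90) ⇒ joint angles (θ0=90°, θ1=270°, θ2=180°)
all 125 alternatives checked — unique.

rotate(0, 90), rotate(0, 90), rotate(0, 90)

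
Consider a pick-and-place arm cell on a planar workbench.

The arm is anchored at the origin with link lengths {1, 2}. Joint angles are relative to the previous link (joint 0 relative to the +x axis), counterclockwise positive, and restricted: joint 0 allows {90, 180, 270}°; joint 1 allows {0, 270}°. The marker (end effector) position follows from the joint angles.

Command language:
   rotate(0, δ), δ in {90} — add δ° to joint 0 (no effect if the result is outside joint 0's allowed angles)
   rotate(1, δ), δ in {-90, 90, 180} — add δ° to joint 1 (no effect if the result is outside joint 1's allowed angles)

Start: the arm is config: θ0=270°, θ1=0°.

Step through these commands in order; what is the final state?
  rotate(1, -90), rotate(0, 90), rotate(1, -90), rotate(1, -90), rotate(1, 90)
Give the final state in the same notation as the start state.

t0: config: θ0=270°, θ1=0°
1. rotate(1, -90) → config: θ0=270°, θ1=270°
2. rotate(0, 90) → config: θ0=270°, θ1=270°
3. rotate(1, -90) → config: θ0=270°, θ1=270°
4. rotate(1, -90) → config: θ0=270°, θ1=270°
5. rotate(1, 90) → config: θ0=270°, θ1=0°

config: θ0=270°, θ1=0°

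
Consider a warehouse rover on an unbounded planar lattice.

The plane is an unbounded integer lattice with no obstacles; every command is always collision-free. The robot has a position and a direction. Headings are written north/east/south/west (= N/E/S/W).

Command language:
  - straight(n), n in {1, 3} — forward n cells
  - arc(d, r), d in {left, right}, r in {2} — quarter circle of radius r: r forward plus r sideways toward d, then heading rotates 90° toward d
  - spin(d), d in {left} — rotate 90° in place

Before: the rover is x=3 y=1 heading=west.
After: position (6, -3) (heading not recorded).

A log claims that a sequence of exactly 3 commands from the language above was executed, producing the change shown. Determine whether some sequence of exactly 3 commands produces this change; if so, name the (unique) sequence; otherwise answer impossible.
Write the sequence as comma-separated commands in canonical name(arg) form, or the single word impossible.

arc(left, 2), arc(left, 2), straight(3)

key: order matters: swapping arc(left, 2) and straight(3) lands elsewhere
initial: x=3 y=1 heading=west
t=1 arc(left, 2) ⇒ x=1 y=-1 heading=south
t=2 arc(left, 2) ⇒ x=3 y=-3 heading=east
t=3 straight(3) ⇒ x=6 y=-3 heading=east
all 125 alternatives checked — unique.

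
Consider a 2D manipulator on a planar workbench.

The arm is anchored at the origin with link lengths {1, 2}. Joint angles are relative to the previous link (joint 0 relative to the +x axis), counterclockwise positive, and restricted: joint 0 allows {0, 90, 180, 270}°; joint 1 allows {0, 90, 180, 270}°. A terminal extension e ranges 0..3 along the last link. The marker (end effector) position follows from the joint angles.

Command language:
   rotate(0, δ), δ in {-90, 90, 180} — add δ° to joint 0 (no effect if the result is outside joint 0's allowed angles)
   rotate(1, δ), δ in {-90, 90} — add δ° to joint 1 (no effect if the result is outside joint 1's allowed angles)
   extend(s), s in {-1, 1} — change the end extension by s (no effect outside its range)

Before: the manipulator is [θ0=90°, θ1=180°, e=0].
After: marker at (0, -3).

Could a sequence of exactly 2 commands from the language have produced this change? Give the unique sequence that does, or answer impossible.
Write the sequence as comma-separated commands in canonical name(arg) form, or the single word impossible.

t0: [θ0=90°, θ1=180°, e=0]
[1] after extend(1): [θ0=90°, θ1=180°, e=1]
[2] after extend(1): [θ0=90°, θ1=180°, e=2]
uniquely the one of 49 2-step routes that fits.

extend(1), extend(1)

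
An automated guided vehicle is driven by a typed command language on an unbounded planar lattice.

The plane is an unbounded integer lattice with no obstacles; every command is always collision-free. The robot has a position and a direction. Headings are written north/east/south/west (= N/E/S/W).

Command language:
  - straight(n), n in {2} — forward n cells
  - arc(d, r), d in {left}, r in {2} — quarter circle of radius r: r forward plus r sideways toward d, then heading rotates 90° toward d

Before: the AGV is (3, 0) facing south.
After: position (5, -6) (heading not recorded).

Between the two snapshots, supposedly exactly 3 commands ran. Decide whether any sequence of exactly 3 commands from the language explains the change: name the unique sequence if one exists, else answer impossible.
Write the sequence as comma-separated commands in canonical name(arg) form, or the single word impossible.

key: order matters: swapping straight(2) and arc(left, 2) lands elsewhere
start: (3, 0) facing south
t=1 straight(2) ⇒ (3, -2) facing south
t=2 straight(2) ⇒ (3, -4) facing south
t=3 arc(left, 2) ⇒ (5, -6) facing east
no rival 3-sequence matches.

straight(2), straight(2), arc(left, 2)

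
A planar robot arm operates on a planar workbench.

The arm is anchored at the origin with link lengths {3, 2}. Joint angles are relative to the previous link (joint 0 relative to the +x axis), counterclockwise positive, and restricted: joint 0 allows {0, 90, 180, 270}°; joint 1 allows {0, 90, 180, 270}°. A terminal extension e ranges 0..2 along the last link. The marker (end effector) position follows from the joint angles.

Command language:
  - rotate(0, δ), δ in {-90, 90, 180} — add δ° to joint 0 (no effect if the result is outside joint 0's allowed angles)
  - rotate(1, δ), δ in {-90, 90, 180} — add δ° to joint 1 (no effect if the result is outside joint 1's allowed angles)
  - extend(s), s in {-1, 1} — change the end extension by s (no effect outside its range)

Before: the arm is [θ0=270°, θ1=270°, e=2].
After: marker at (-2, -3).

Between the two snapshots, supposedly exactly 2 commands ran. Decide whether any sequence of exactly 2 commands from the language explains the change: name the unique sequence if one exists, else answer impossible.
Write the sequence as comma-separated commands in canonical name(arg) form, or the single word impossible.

extend(-1), extend(-1)

initial: [θ0=270°, θ1=270°, e=2]
t=1 extend(-1) ⇒ [θ0=270°, θ1=270°, e=1]
t=2 extend(-1) ⇒ [θ0=270°, θ1=270°, e=0]
no rival 2-sequence matches.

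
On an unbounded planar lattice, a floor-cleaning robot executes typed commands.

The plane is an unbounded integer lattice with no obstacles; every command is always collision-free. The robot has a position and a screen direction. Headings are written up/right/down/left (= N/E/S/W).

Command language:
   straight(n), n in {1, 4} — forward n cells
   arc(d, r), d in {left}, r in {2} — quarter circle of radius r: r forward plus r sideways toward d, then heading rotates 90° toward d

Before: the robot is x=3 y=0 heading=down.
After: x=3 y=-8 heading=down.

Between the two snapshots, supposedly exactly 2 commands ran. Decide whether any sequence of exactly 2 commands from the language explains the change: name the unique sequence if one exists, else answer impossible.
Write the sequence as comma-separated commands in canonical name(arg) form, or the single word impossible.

key: still facing S at the end — nothing in the sequence rotates
from: x=3 y=0 heading=down
[1] after straight(4): x=3 y=-4 heading=down
[2] after straight(4): x=3 y=-8 heading=down
all 9 alternatives checked — unique.

straight(4), straight(4)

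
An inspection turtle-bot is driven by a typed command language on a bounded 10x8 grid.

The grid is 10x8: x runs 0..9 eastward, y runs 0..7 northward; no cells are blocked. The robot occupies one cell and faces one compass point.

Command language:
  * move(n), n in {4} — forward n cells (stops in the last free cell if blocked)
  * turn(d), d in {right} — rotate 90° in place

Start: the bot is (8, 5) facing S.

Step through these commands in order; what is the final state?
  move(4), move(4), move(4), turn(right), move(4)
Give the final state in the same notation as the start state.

start: (8, 5) facing S
t=1 move(4) ⇒ (8, 1) facing S
t=2 move(4) ⇒ (8, 0) facing S
t=3 move(4) ⇒ (8, 0) facing S
t=4 turn(right) ⇒ (8, 0) facing W
t=5 move(4) ⇒ (4, 0) facing W

(4, 0) facing W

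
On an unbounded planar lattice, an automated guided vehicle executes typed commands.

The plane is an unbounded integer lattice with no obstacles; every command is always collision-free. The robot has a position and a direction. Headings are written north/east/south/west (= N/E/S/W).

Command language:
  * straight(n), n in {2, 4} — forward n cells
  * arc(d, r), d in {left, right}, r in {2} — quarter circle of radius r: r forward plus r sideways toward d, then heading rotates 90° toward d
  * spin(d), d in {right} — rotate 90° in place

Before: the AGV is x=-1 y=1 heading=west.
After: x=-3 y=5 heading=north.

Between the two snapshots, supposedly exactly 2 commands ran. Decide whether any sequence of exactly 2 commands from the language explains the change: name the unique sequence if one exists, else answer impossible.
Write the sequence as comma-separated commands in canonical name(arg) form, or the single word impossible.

arc(right, 2), straight(2)

key: running straight(2) before arc(right, 2) would end elsewhere — order is forced
begin: x=-1 y=1 heading=west
[1] after arc(right, 2): x=-3 y=3 heading=north
[2] after straight(2): x=-3 y=5 heading=north
no other 2-command option fits: unique.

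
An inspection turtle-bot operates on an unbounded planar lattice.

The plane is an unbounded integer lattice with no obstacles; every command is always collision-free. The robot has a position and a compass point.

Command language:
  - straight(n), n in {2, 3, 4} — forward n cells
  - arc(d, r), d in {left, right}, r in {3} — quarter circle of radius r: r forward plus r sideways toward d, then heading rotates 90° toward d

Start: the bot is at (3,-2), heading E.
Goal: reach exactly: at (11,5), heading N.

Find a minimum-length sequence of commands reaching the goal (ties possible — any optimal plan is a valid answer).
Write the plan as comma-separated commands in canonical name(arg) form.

initial: at (3,-2), heading E
step 1 (straight(2)): at (5,-2), heading E
step 2 (straight(3)): at (8,-2), heading E
step 3 (arc(left, 3)): at (11,1), heading N
step 4 (straight(4)): at (11,5), heading N
nothing shorter than 4 reaches the goal.

straight(2), straight(3), arc(left, 3), straight(4)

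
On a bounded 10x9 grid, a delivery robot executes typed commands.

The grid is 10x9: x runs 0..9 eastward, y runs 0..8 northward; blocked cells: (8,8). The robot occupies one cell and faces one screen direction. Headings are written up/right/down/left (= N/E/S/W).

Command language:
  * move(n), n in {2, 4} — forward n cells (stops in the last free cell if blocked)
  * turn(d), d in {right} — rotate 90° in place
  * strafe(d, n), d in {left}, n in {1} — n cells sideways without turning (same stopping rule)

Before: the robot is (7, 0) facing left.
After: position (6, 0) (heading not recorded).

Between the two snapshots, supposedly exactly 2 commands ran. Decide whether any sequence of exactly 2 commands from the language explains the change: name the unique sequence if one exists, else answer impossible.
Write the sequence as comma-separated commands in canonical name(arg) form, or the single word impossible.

turn(right), strafe(left, 1)

key: order matters: swapping turn(right) and strafe(left, 1) lands elsewhere
begin: (7, 0) facing left
step 1 (turn(right)): (7, 0) facing up
step 2 (strafe(left, 1)): (6, 0) facing up
all 16 alternatives checked — unique.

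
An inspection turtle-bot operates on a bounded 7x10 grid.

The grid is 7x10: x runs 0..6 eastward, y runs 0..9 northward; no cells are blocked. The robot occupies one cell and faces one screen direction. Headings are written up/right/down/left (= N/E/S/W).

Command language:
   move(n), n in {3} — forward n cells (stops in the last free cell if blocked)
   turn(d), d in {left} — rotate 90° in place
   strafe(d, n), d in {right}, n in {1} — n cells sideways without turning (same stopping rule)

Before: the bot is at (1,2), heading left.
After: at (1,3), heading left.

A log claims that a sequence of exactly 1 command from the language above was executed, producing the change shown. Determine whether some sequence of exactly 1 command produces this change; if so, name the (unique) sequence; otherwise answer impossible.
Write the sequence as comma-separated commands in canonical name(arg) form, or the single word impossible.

strafe(right, 1)

key: heading stays W — the single command does not turn
initial: at (1,2), heading left
step 1 (strafe(right, 1)): at (1,3), heading left
all 3 alternatives checked — unique.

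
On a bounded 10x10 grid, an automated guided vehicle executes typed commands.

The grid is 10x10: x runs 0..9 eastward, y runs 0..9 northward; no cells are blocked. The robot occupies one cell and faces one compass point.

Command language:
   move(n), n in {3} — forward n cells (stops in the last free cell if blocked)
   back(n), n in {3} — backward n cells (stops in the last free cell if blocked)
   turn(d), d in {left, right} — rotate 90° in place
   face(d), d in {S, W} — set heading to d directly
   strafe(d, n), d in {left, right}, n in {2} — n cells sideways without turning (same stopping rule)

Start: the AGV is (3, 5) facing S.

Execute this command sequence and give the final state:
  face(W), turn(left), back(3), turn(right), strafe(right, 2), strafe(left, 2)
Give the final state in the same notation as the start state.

initial: (3, 5) facing S
step 1 (face(W)): (3, 5) facing W
step 2 (turn(left)): (3, 5) facing S
step 3 (back(3)): (3, 8) facing S
step 4 (turn(right)): (3, 8) facing W
step 5 (strafe(right, 2)): (3, 9) facing W
step 6 (strafe(left, 2)): (3, 7) facing W

(3, 7) facing W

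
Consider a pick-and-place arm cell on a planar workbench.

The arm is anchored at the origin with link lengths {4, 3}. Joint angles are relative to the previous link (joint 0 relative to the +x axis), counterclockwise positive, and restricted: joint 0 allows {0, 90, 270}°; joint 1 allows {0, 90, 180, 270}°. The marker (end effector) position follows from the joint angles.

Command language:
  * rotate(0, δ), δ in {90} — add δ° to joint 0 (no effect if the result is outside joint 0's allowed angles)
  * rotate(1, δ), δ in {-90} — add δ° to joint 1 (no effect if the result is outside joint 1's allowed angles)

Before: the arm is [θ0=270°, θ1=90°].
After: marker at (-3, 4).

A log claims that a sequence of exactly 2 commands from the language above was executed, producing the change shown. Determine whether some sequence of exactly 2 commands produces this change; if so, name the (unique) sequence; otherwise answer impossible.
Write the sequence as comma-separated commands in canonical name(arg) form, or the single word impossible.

rotate(0, 90), rotate(0, 90)

initial: [θ0=270°, θ1=90°]
step 1 (rotate(0, 90)): [θ0=0°, θ1=90°]
step 2 (rotate(0, 90)): [θ0=90°, θ1=90°]
all 4 alternatives checked — unique.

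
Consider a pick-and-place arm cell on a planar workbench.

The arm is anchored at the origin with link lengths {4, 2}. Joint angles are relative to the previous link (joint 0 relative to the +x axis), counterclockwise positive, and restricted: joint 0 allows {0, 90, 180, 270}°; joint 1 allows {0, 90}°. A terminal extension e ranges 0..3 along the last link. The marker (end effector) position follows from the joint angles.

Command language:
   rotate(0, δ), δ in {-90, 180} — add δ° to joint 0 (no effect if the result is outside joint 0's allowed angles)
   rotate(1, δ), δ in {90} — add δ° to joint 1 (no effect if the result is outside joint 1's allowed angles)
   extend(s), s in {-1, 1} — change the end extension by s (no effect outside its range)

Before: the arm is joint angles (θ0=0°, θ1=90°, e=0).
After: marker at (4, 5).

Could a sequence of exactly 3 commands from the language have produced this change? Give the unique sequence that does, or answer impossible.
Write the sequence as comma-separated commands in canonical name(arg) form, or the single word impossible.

extend(1), extend(1), extend(1)

initial: joint angles (θ0=0°, θ1=90°, e=0)
[1] after extend(1): joint angles (θ0=0°, θ1=90°, e=1)
[2] after extend(1): joint angles (θ0=0°, θ1=90°, e=2)
[3] after extend(1): joint angles (θ0=0°, θ1=90°, e=3)
uniquely the one of 125 3-step routes that fits.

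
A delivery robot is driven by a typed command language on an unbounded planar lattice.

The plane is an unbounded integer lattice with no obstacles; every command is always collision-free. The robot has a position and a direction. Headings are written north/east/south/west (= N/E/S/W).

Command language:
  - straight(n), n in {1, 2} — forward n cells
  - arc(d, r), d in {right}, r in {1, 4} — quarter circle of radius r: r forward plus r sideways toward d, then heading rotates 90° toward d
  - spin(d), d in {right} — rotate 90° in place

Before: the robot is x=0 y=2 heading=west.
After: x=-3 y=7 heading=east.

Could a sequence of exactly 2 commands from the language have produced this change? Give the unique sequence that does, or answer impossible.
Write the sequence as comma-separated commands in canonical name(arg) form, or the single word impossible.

key: order matters: swapping arc(right, 4) and arc(right, 1) lands elsewhere
from: x=0 y=2 heading=west
t=1 arc(right, 4) ⇒ x=-4 y=6 heading=north
t=2 arc(right, 1) ⇒ x=-3 y=7 heading=east
all 25 alternatives checked — unique.

arc(right, 4), arc(right, 1)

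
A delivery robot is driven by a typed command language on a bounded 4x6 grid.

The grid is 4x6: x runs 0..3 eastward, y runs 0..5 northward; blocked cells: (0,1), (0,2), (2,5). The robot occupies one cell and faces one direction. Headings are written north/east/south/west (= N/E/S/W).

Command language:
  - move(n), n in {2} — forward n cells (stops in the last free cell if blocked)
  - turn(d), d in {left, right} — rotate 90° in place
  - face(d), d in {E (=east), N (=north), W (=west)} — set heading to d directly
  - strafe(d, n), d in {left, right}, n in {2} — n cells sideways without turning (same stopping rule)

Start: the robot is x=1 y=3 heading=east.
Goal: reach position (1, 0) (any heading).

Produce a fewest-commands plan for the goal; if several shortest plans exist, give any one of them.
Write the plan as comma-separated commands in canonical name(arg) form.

from: x=1 y=3 heading=east
[1] after strafe(right, 2): x=1 y=1 heading=east
[2] after strafe(right, 2): x=1 y=0 heading=east
nothing shorter than 2 reaches the goal.

strafe(right, 2), strafe(right, 2)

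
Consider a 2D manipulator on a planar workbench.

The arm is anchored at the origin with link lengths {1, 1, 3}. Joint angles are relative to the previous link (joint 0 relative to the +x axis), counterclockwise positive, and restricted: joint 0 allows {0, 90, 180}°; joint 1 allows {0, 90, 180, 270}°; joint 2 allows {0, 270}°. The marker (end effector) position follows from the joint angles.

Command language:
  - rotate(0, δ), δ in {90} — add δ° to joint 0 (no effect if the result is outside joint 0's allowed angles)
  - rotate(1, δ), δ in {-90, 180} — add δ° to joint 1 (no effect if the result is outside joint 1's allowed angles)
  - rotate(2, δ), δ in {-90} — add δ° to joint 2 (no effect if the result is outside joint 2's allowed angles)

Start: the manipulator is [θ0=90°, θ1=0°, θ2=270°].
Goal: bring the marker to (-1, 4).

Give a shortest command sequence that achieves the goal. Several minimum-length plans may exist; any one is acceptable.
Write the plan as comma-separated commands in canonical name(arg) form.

initial: [θ0=90°, θ1=0°, θ2=270°]
t=1 rotate(1, -90) ⇒ [θ0=90°, θ1=270°, θ2=270°]
t=2 rotate(1, 180) ⇒ [θ0=90°, θ1=90°, θ2=270°]
minimal: 2 command(s), checked below 2.

rotate(1, -90), rotate(1, 180)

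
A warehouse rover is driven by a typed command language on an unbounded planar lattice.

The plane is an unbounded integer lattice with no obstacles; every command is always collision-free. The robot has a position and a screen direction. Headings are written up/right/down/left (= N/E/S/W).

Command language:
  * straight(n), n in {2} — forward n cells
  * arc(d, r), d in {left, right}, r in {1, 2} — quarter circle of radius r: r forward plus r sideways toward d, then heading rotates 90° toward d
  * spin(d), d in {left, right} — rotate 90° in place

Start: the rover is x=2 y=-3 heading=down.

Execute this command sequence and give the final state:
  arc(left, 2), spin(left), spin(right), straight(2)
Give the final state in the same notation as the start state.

initial: x=2 y=-3 heading=down
step 1 (arc(left, 2)): x=4 y=-5 heading=right
step 2 (spin(left)): x=4 y=-5 heading=up
step 3 (spin(right)): x=4 y=-5 heading=right
step 4 (straight(2)): x=6 y=-5 heading=right

x=6 y=-5 heading=right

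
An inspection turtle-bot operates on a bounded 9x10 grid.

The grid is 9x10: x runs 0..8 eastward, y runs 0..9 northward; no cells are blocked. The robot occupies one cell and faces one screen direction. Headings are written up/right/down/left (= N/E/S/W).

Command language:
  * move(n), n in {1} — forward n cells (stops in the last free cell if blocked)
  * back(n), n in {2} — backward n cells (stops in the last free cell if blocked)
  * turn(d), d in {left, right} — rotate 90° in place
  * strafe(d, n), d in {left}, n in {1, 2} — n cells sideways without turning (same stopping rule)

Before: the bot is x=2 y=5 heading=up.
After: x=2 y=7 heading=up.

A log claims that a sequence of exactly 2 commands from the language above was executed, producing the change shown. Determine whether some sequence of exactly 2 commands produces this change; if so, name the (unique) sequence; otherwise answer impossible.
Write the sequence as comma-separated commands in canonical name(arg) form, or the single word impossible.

move(1), move(1)

key: still facing N at the end — nothing in the sequence rotates
t0: x=2 y=5 heading=up
[1] after move(1): x=2 y=6 heading=up
[2] after move(1): x=2 y=7 heading=up
uniquely the one of 36 2-step routes that fits.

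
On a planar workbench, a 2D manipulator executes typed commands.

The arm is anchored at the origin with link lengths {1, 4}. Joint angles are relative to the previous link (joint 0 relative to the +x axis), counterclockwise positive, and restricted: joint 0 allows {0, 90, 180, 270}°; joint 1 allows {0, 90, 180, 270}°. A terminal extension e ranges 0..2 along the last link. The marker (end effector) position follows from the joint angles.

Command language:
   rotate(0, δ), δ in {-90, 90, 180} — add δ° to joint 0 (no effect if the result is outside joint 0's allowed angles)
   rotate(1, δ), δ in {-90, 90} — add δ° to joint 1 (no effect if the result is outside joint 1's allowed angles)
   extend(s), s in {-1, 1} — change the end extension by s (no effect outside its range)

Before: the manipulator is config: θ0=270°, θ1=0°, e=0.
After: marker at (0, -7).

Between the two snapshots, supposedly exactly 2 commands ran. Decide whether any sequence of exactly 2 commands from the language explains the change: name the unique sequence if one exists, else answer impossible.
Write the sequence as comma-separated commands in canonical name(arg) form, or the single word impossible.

start: config: θ0=270°, θ1=0°, e=0
1. extend(1) → config: θ0=270°, θ1=0°, e=1
2. extend(1) → config: θ0=270°, θ1=0°, e=2
no rival 2-sequence matches.

extend(1), extend(1)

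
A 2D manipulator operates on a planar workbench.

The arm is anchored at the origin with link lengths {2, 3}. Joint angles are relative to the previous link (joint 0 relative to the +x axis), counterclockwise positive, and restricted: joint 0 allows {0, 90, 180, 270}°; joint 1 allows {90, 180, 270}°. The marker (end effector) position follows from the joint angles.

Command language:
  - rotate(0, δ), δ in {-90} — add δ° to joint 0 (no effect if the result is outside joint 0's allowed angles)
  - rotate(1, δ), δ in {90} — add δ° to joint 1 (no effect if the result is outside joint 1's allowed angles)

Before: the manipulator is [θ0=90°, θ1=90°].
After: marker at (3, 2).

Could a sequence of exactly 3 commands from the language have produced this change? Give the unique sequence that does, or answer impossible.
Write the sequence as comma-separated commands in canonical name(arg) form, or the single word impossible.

initial: [θ0=90°, θ1=90°]
step 1 (rotate(1, 90)): [θ0=90°, θ1=180°]
step 2 (rotate(1, 90)): [θ0=90°, θ1=270°]
step 3 (rotate(1, 90)): [θ0=90°, θ1=270°]
no rival 3-sequence matches.

rotate(1, 90), rotate(1, 90), rotate(1, 90)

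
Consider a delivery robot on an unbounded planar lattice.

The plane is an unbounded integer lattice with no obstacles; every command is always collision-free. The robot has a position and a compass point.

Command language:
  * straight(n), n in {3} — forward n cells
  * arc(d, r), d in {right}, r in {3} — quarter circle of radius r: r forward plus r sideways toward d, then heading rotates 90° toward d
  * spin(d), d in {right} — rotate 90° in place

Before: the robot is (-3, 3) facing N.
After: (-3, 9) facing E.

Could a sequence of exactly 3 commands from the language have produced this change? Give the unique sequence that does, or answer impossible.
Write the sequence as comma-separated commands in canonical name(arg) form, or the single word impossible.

straight(3), straight(3), spin(right)

key: running spin(right) before straight(3) would end elsewhere — order is forced
initial: (-3, 3) facing N
1. straight(3) → (-3, 6) facing N
2. straight(3) → (-3, 9) facing N
3. spin(right) → (-3, 9) facing E
uniquely the one of 27 3-step routes that fits.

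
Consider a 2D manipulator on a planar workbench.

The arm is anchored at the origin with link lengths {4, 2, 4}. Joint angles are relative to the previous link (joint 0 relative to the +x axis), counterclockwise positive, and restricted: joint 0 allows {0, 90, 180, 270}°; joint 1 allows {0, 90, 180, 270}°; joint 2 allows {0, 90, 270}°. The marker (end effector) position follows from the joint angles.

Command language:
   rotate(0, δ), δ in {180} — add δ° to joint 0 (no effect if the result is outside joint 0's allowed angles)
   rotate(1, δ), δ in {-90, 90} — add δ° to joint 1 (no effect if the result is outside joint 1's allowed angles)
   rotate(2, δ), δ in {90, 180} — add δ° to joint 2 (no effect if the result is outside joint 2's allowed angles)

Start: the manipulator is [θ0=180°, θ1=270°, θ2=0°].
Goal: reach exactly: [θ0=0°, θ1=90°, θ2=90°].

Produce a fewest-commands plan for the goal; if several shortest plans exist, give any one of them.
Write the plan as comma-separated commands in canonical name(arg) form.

rotate(2, 90), rotate(1, -90), rotate(1, -90), rotate(0, 180)

start: [θ0=180°, θ1=270°, θ2=0°]
t=1 rotate(2, 90) ⇒ [θ0=180°, θ1=270°, θ2=90°]
t=2 rotate(1, -90) ⇒ [θ0=180°, θ1=180°, θ2=90°]
t=3 rotate(1, -90) ⇒ [θ0=180°, θ1=90°, θ2=90°]
t=4 rotate(0, 180) ⇒ [θ0=0°, θ1=90°, θ2=90°]
nothing shorter than 4 reaches the goal.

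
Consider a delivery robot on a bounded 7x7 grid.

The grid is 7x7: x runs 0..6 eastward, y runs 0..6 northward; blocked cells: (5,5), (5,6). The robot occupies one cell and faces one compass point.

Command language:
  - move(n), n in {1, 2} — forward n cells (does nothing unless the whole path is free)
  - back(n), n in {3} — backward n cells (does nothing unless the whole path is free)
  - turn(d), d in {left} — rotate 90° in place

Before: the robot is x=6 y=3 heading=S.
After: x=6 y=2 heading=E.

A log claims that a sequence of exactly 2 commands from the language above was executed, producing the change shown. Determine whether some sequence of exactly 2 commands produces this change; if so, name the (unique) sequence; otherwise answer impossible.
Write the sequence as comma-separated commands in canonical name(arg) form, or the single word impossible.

key: order matters: swapping move(1) and turn(left) lands elsewhere
from: x=6 y=3 heading=S
1. move(1) → x=6 y=2 heading=S
2. turn(left) → x=6 y=2 heading=E
all 16 alternatives checked — unique.

move(1), turn(left)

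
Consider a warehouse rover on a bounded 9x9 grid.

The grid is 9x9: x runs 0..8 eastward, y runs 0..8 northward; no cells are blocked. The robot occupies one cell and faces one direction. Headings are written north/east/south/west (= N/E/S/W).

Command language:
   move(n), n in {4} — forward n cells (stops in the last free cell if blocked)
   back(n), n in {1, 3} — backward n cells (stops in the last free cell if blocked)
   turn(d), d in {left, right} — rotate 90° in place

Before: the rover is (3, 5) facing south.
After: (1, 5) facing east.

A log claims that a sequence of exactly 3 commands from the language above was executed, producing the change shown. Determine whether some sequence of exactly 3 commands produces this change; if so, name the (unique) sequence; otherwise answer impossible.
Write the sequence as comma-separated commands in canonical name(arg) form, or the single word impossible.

turn(left), back(1), back(1)

key: running back(1) before turn(left) would end elsewhere — order is forced
from: (3, 5) facing south
t=1 turn(left) ⇒ (3, 5) facing east
t=2 back(1) ⇒ (2, 5) facing east
t=3 back(1) ⇒ (1, 5) facing east
no other 3-command option fits: unique.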